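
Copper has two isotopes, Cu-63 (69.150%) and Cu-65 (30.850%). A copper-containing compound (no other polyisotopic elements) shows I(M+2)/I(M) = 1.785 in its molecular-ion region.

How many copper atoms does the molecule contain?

4

With n Cu atoms, P(M+2)/P(M) = C(n,1)·p^(n−1)q / p^n = n·q/p = n · 0.30850/0.69150.
n = 1.785 × 0.69150/0.30850 = 4.00 ≈ 4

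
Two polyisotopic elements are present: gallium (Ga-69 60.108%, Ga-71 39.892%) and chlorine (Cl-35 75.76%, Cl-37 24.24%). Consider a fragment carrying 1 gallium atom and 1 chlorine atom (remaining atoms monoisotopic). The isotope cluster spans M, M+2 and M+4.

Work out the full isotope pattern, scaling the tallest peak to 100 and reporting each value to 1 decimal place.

100.0 : 98.4 : 21.2

Gallium pattern (n=1): 0.60108 : 0.39892
Chlorine pattern (n=1): 0.7576 : 0.2424
Convolve the two distributions (both contribute in 2-u steps):
  M: 0.60108×0.7576 = 0.455378
  M+2: 0.60108×0.2424 + 0.39892×0.7576 = 0.447924
  M+4: 0.39892×0.2424 = 0.096698
Scale to base peak (0.455378) = 100: 100.0 : 98.4 : 21.2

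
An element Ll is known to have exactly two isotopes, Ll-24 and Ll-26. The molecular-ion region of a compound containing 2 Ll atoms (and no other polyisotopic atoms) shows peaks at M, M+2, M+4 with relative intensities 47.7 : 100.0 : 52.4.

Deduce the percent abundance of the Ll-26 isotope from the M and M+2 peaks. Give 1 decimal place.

51.2%

If p is the fraction of Ll that is Ll-24, then I(M+2)/I(M) = [C(2,1)·p^1·(1−p)] / p^2 = 2·(1−p)/p = 100.0/47.7 = 2.0964
(1−p)/p = 2.0964/2 = 1.0482  ⇒  p = 1/(1 + 1.0482) = 0.4882
Ll-24: 48.8%, Ll-26: 51.2%.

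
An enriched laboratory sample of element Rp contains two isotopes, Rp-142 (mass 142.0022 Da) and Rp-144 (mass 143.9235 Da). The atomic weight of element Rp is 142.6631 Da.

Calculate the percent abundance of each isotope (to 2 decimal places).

Rp-142: 65.60%, Rp-144: 34.40%

With x = fraction of Rp-142 (so Rp-144 is 1 − x):
142.0022·x + 143.9235·(1 − x) = 142.6631
(142.0022 − 143.9235)·x = 142.6631 − 143.9235
x = -1.2604 / -1.9213 = 0.65601 → 65.60% Rp-142, 34.40% Rp-144.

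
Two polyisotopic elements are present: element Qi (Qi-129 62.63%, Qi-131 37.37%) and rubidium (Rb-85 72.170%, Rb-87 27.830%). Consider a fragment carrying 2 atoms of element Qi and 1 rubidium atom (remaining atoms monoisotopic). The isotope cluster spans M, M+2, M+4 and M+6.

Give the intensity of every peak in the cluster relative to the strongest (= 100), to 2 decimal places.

63.33 : 100.00 : 51.69 : 8.69

Element Qi pattern (n=2): 0.39225169 : 0.46809662 : 0.13965169
Rubidium pattern (n=1): 0.7217 : 0.2783
Convolve the two distributions (both contribute in 2-u steps):
  M: 0.39225169×0.7217 = 0.283088
  M+2: 0.39225169×0.2783 + 0.46809662×0.7217 = 0.446989
  M+4: 0.46809662×0.2783 + 0.13965169×0.7217 = 0.231058
  M+6: 0.13965169×0.2783 = 0.038865
Scale to base peak (0.446989) = 100: 63.33 : 100.00 : 51.69 : 8.69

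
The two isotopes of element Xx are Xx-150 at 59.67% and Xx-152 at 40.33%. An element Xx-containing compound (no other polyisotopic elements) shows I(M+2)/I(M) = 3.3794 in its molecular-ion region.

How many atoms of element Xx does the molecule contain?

5

For n independent Xx atoms, I(M+2)/I(M) = n · (abundance Xx-152) / (abundance Xx-150) = n · 0.4033/0.5967.
n = 3.3794 × 0.5967/0.4033 = 5.00 ≈ 5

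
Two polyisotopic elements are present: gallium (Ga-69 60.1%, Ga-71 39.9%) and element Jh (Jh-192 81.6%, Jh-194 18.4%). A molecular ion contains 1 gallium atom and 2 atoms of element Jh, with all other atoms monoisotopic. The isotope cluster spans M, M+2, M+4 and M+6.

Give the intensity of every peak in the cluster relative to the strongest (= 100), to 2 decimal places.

Gallium pattern (n=1): 0.6010 : 0.3990
Element Jh pattern (n=2): 0.665856 : 0.300288 : 0.033856
Convolve the two distributions (both contribute in 2-u steps):
  M: 0.6010×0.665856 = 0.400179
  M+2: 0.6010×0.300288 + 0.3990×0.665856 = 0.446150
  M+4: 0.6010×0.033856 + 0.3990×0.300288 = 0.140162
  M+6: 0.3990×0.033856 = 0.013509
Scale to base peak (0.446150) = 100: 89.70 : 100.00 : 31.42 : 3.03

89.70 : 100.00 : 31.42 : 3.03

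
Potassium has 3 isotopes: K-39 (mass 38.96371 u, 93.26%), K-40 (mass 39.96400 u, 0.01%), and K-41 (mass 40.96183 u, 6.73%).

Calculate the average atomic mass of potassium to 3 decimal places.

Average mass = Σ (abundance × isotope mass) = 0.9326 × 38.96371 + 0.0001 × 39.96400 + 0.0673 × 40.96183
= 36.337556 + 0.003996 + 2.756731 = 39.098283 u

39.098 u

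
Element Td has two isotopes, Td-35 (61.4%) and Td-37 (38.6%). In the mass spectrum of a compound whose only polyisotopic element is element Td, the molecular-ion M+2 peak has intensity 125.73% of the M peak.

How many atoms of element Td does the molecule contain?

With n Td atoms, P(M+2)/P(M) = C(n,1)·p^(n−1)q / p^n = n·q/p = n · 0.386/0.614.
n = 1.2573 × 0.614/0.386 = 2.00 ≈ 2

2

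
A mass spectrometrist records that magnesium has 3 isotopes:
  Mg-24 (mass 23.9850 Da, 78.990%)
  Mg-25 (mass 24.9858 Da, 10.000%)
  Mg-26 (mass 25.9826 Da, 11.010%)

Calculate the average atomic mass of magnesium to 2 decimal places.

Average mass = Σ (abundance × isotope mass) = 0.78990 × 23.9850 + 0.10000 × 24.9858 + 0.11010 × 25.9826
= 18.94575 + 2.49858 + 2.86068 = 24.30501 Da

24.31 Da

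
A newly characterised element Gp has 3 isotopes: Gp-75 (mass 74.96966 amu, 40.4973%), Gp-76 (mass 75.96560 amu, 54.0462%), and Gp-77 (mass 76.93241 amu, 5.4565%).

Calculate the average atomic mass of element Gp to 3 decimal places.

75.615 amu

Ar = Σ fᵢ·mᵢ = 0.404973 × 74.96966 + 0.540462 × 75.96560 + 0.054565 × 76.93241
= 30.360688 + 41.056520 + 4.197817 = 75.615025 amu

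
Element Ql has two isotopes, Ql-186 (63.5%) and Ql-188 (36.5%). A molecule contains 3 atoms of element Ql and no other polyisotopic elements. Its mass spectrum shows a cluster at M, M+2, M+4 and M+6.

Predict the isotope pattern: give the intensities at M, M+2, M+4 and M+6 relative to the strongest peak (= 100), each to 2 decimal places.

Expanding (0.635 + 0.365)^3:
P(M) = 0.635^3 = 0.256048
P(M+2) = 3 × 0.635^2 × 0.365^1 = 0.441531
P(M+4) = 3 × 0.635^1 × 0.365^2 = 0.253794
P(M+6) = 0.365^3 = 0.048627
The M+2 peak is largest (0.441531); scaling to 100 gives 57.99 : 100.00 : 57.48 : 11.01.

57.99 : 100.00 : 57.48 : 11.01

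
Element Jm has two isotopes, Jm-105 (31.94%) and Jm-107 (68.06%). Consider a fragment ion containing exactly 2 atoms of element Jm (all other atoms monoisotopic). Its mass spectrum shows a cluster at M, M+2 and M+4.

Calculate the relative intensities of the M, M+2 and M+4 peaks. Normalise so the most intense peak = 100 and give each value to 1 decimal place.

22.0 : 93.9 : 100.0

Expanding (0.3194 + 0.6806)^2:
P(M) = 0.3194^2 = 0.102016
P(M+2) = 2 × 0.3194^1 × 0.6806^1 = 0.434767
P(M+4) = 0.6806^2 = 0.463216
The M+4 peak is largest (0.463216); scaling to 100 gives 22.0 : 93.9 : 100.0.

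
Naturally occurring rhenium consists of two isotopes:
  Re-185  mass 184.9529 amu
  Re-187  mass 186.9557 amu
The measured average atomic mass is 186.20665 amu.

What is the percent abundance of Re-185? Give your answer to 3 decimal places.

37.400%

Let x be the fractional abundance of Re-185; then Re-187 has abundance 1 − x.
184.9529·x + 186.9557·(1 − x) = 186.20665
(184.9529 − 186.9557)·x = 186.20665 − 186.9557
x = -0.74905 / -2.0028 = 0.37400 → 37.400% Re-185, 62.600% Re-187.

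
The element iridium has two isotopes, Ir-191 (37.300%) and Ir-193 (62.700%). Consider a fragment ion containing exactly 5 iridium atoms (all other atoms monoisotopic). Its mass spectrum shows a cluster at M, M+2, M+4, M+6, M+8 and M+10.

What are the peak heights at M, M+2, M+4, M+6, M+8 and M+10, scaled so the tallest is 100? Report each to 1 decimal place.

Each Ir atom is independently Ir-191 (p = 0.37300) or Ir-193 (q = 0.62700); the cluster is the binomial expansion (p + q)^5.
P(M) = 0.37300^5 = 0.007220
P(M+2) = 5 × 0.37300^4 × 0.62700^1 = 0.060684
P(M+4) = 10 × 0.37300^3 × 0.62700^2 = 0.204015
P(M+6) = 10 × 0.37300^2 × 0.62700^3 = 0.342942
P(M+8) = 5 × 0.37300^1 × 0.62700^4 = 0.288237
P(M+10) = 0.62700^5 = 0.096903
The M+6 peak is largest (0.342942); scaling to 100 gives 2.1 : 17.7 : 59.5 : 100.0 : 84.0 : 28.3.

2.1 : 17.7 : 59.5 : 100.0 : 84.0 : 28.3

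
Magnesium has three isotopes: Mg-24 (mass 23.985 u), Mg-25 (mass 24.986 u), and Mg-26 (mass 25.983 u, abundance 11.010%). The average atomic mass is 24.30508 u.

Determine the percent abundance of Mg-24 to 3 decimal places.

78.990%

Let x and y be the fractions of Mg-24 and Mg-25. Then x + y = 1 − 0.11010 = 0.88990 and 23.985x + 24.986y = 24.30508 − 0.11010×25.983 = 21.4443517.
Substituting: 23.985x + 24.986(0.88990 − x) = 21.4443517
(23.985 − 24.986)x = -0.7906897  ⇒  x = 0.78990, y = 0.10000
Mg-24: 78.990%, Mg-25: 10.000%.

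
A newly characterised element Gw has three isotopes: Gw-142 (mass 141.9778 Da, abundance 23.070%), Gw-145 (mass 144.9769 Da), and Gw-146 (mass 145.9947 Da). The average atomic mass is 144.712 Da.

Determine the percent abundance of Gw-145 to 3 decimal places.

34.978%

Let x and y be the fractions of Gw-145 and Gw-146. Then x + y = 1 − 0.23070 = 0.76930 and 144.9769x + 145.9947y = 144.712 − 0.23070×141.9778 = 111.95772154.
Substituting: 144.9769x + 145.9947(0.76930 − x) = 111.95772154
(144.9769 − 145.9947)x = -0.35600117  ⇒  x = 0.34978, y = 0.41952
Gw-145: 34.978%, Gw-146: 41.952%.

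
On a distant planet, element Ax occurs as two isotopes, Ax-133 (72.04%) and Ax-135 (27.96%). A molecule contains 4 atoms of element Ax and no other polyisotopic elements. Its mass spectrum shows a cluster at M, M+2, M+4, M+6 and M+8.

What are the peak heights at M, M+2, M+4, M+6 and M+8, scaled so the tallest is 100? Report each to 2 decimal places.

The 4 Ax atoms are independent, so intensities follow the terms of (0.7204 + 0.2796)^4.
P(M) = 0.7204^4 = 0.269336
P(M+2) = 4 × 0.7204^3 × 0.2796^1 = 0.418137
P(M+4) = 6 × 0.7204^2 × 0.2796^2 = 0.243429
P(M+6) = 4 × 0.7204^1 × 0.2796^3 = 0.062986
P(M+8) = 0.2796^4 = 0.006112
The M+2 peak is largest (0.418137); scaling to 100 gives 64.41 : 100.00 : 58.22 : 15.06 : 1.46.

64.41 : 100.00 : 58.22 : 15.06 : 1.46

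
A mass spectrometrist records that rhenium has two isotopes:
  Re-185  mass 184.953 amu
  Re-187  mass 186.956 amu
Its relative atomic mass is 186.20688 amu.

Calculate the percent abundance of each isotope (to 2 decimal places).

Re-185: 37.40%, Re-187: 62.60%

With x = fraction of Re-185 (so Re-187 is 1 − x):
184.953·x + 186.956·(1 − x) = 186.20688
(184.953 − 186.956)·x = 186.20688 − 186.956
x = -0.74912 / -2.003 = 0.37400 → 37.40% Re-185, 62.60% Re-187.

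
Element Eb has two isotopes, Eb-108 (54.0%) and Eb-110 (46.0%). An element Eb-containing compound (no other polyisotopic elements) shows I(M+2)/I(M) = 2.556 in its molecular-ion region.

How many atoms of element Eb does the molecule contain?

3

The M+2/M ratio from n Eb atoms is n · q/p = n · 0.460/0.540.
n = 2.556 × 0.540/0.460 = 3.00 ≈ 3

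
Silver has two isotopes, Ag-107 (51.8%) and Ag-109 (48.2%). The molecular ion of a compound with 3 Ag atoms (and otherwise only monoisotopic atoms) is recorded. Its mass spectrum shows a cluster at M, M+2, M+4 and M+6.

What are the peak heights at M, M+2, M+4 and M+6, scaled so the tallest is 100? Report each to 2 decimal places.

Expanding (0.518 + 0.482)^3:
P(M) = 0.518^3 = 0.138992
P(M+2) = 3 × 0.518^2 × 0.482^1 = 0.387997
P(M+4) = 3 × 0.518^1 × 0.482^2 = 0.361031
P(M+6) = 0.482^3 = 0.111980
The M+2 peak is largest (0.387997); scaling to 100 gives 35.82 : 100.00 : 93.05 : 28.86.

35.82 : 100.00 : 93.05 : 28.86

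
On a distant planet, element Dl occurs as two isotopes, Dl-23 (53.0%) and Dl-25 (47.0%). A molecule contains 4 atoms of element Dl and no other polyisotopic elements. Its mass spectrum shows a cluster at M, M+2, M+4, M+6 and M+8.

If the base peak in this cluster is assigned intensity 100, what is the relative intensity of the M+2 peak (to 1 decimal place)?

(0.530 + 0.470)^4 gives M 0.0789, M+2 0.2799, M+4 0.3723, M+6 0.2201, M+8 0.0488; the largest is M+4.
P(M+4) = C(4,2) × 0.530^2 × 0.470^2 = 6 × 0.2809 × 0.2209 = 0.372305 (base)
P(M+2) = C(4,1) × 0.530^3 × 0.470^1 = 4 × 0.148877 × 0.4700 = 0.279889
Relative intensity = 0.279889 / 0.372305 × 100 = 75.2

75.2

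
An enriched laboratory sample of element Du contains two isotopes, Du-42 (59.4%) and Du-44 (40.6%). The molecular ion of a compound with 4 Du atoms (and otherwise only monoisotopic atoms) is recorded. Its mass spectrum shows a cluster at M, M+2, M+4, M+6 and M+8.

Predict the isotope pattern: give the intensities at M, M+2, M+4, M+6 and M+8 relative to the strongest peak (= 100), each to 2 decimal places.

35.68 : 97.54 : 100.00 : 45.57 : 7.79

Each Du atom is independently Du-42 (p = 0.594) or Du-44 (q = 0.406); the cluster is the binomial expansion (p + q)^4.
P(M) = 0.594^4 = 0.124493
P(M+2) = 4 × 0.594^3 × 0.406^1 = 0.340365
P(M+4) = 6 × 0.594^2 × 0.406^2 = 0.348960
P(M+6) = 4 × 0.594^1 × 0.406^3 = 0.159010
P(M+8) = 0.406^4 = 0.027171
The M+4 peak is largest (0.348960); scaling to 100 gives 35.68 : 97.54 : 100.00 : 45.57 : 7.79.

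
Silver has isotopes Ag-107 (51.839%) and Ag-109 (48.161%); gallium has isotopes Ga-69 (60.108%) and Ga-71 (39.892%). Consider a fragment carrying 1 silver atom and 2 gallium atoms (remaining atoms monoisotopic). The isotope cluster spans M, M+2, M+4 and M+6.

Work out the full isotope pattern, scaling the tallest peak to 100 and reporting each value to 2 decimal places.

44.32 : 100.00 : 74.17 : 18.14

Silver pattern (n=1): 0.51839 : 0.48161
Gallium pattern (n=2): 0.36129717 : 0.47956567 : 0.15913717
Convolve the two distributions (both contribute in 2-u steps):
  M: 0.51839×0.36129717 = 0.187293
  M+2: 0.51839×0.47956567 + 0.48161×0.36129717 = 0.422606
  M+4: 0.51839×0.15913717 + 0.48161×0.47956567 = 0.313459
  M+6: 0.48161×0.15913717 = 0.076642
Scale to base peak (0.422606) = 100: 44.32 : 100.00 : 74.17 : 18.14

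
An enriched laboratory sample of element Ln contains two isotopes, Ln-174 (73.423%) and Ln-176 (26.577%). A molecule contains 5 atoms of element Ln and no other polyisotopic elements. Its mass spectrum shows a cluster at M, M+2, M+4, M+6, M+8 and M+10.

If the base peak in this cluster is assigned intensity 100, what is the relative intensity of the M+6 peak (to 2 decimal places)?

(0.73423 + 0.26577)^5 gives M 0.2134, M+2 0.3862, M+4 0.2796, M+6 0.1012, M+8 0.0183, M+10 0.0013; the largest is M+2.
P(M+2) = C(5,1) × 0.73423^4 × 0.26577^1 = 5 × 0.29062201 × 0.26577 = 0.386193 (base)
P(M+6) = C(5,3) × 0.73423^2 × 0.26577^3 = 10 × 0.53909369 × 0.01877232 = 0.101200
Relative intensity = 0.101200 / 0.386193 × 100 = 26.20

26.20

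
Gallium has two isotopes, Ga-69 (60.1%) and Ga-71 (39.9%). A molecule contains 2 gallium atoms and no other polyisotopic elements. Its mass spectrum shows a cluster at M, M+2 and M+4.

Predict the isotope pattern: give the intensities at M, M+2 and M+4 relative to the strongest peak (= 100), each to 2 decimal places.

Expanding (0.601 + 0.399)^2:
P(M) = 0.601^2 = 0.361201
P(M+2) = 2 × 0.601^1 × 0.399^1 = 0.479598
P(M+4) = 0.399^2 = 0.159201
The M+2 peak is largest (0.479598); scaling to 100 gives 75.31 : 100.00 : 33.19.

75.31 : 100.00 : 33.19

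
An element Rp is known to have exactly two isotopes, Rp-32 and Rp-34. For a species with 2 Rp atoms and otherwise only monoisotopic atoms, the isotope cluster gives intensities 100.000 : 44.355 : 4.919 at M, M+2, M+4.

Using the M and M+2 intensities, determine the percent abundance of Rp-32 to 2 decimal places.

Write p for the Rp-32 fraction. I(M+2)/I(M) = [C(2,1)·p^1·(1−p)] / p^2 = 2·(1−p)/p = 44.355/100.000 = 0.4435
(1−p)/p = 0.4435/2 = 0.2218  ⇒  p = 1/(1 + 0.2218) = 0.8185
Rp-32: 81.85%, Rp-34: 18.15%.

81.85%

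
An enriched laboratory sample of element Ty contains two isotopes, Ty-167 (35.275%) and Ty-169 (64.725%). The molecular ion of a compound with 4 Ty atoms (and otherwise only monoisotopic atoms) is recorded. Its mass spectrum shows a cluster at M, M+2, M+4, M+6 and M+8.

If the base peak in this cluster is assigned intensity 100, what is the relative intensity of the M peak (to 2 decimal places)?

4.05

Binomial terms of (0.35275 + 0.64725)^4: M 0.0155, M+2 0.1136, M+4 0.3128, M+6 0.3826, M+8 0.1755 → M+6 is the base peak.
P(M+6) = C(4,3) × 0.35275^1 × 0.64725^3 = 4 × 0.35275 × 0.2711541 = 0.382598 (base)
P(M) = C(4,0) × 0.35275^4 × 0.64725^0 = 1 × 0.01548346 × 1.0000 = 0.015483
Relative intensity = 0.015483 / 0.382598 × 100 = 4.05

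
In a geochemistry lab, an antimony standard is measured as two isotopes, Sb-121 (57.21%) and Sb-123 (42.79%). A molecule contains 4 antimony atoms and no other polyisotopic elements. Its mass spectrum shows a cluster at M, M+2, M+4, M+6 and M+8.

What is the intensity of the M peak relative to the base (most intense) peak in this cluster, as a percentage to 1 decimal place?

29.8%

Binomial terms of (0.5721 + 0.4279)^4: M 0.1071, M+2 0.3205, M+4 0.3596, M+6 0.1793, M+8 0.0335 → M+4 is the base peak.
P(M+4) = C(4,2) × 0.5721^2 × 0.4279^2 = 6 × 0.32729841 × 0.18309841 = 0.359567 (base)
P(M) = C(4,0) × 0.5721^4 × 0.4279^0 = 1 × 0.10712425 × 1.0000 = 0.107124
Relative intensity = 0.107124 / 0.359567 × 100 = 29.8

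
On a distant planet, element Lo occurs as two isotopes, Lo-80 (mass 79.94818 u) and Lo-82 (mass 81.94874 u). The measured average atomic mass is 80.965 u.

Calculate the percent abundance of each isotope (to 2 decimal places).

Lo-80: 49.17%, Lo-82: 50.83%

Writing the weighted mean with unknown fraction x of Lo-80:
79.94818·x + 81.94874·(1 − x) = 80.965
(79.94818 − 81.94874)·x = 80.965 − 81.94874
x = -0.98374 / -2.00056 = 0.49173 → 49.17% Lo-80, 50.83% Lo-82.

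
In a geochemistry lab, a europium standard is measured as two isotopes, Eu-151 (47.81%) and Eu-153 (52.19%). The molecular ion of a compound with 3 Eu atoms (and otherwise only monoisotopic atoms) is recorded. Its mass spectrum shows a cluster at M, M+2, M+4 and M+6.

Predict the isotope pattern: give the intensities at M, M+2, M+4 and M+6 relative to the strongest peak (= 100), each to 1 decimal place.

28.0 : 91.6 : 100.0 : 36.4

Each Eu atom is independently Eu-151 (p = 0.4781) or Eu-153 (q = 0.5219); the cluster is the binomial expansion (p + q)^3.
P(M) = 0.4781^3 = 0.109284
P(M+2) = 3 × 0.4781^2 × 0.5219^1 = 0.357887
P(M+4) = 3 × 0.4781^1 × 0.5219^2 = 0.390674
P(M+6) = 0.5219^3 = 0.142155
The M+4 peak is largest (0.390674); scaling to 100 gives 28.0 : 91.6 : 100.0 : 36.4.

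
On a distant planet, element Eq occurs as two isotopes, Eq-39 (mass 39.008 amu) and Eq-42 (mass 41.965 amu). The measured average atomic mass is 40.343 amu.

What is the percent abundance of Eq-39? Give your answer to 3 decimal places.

54.853%

With x = fraction of Eq-39 (so Eq-42 is 1 − x):
39.008·x + 41.965·(1 − x) = 40.343
(39.008 − 41.965)·x = 40.343 − 41.965
x = -1.622 / -2.957 = 0.54853 → 54.853% Eq-39, 45.147% Eq-42.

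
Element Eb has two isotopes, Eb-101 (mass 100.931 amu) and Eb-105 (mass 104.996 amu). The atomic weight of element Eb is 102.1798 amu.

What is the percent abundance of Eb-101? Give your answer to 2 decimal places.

Let x be the fractional abundance of Eb-101; then Eb-105 has abundance 1 − x.
100.931·x + 104.996·(1 − x) = 102.1798
(100.931 − 104.996)·x = 102.1798 − 104.996
x = -2.8162 / -4.065 = 0.69279 → 69.28% Eb-101, 30.72% Eb-105.

69.28%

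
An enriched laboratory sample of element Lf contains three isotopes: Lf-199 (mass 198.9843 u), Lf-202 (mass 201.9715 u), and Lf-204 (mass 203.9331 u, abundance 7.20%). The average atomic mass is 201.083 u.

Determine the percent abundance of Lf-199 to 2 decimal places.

34.47%

The remaining 92.80% is split between Lf-199 (fraction x) and Lf-202 (fraction 0.9280 − x).
Substituting: 198.9843x + 201.9715(0.9280 − x) = 186.3998168
(198.9843 − 201.9715)x = -1.0297352  ⇒  x = 0.34472, y = 0.58328
Lf-199: 34.47%, Lf-202: 58.33%.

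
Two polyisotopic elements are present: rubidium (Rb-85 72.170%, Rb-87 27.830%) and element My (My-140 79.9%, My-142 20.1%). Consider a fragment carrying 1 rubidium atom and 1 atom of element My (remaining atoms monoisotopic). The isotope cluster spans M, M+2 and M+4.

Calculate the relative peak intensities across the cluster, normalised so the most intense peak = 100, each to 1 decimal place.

100.0 : 63.7 : 9.7

Rubidium pattern (n=1): 0.7217 : 0.2783
Element My pattern (n=1): 0.7990 : 0.2010
Convolve the two distributions (both contribute in 2-u steps):
  M: 0.7217×0.7990 = 0.576638
  M+2: 0.7217×0.2010 + 0.2783×0.7990 = 0.367423
  M+4: 0.2783×0.2010 = 0.055938
Scale to base peak (0.576638) = 100: 100.0 : 63.7 : 9.7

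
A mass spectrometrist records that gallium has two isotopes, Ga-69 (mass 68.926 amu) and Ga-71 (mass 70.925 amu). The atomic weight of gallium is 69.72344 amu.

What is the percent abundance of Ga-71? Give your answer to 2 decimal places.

Writing the weighted mean with unknown fraction x of Ga-69:
68.926·x + 70.925·(1 − x) = 69.72344
(68.926 − 70.925)·x = 69.72344 − 70.925
x = -1.20156 / -1.999 = 0.60108 → 60.11% Ga-69, 39.89% Ga-71.

39.89%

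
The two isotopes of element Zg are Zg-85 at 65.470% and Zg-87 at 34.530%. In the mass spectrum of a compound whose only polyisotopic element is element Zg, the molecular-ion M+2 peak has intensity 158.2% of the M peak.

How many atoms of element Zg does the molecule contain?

3

The M+2/M ratio from n Zg atoms is n · q/p = n · 0.34530/0.65470.
n = 1.582 × 0.65470/0.34530 = 3.00 ≈ 3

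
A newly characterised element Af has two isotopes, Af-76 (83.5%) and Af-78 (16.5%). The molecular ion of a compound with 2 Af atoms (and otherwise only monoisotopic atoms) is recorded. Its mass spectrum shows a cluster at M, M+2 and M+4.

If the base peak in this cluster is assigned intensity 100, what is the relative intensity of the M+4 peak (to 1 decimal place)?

3.9

Binomial terms of (0.835 + 0.165)^2: M 0.6972, M+2 0.2756, M+4 0.0272 → M is the base peak.
P(M) = C(2,0) × 0.835^2 × 0.165^0 = 1 × 0.697225 × 1.0000 = 0.697225 (base)
P(M+4) = C(2,2) × 0.835^0 × 0.165^2 = 1 × 1.0000 × 0.027225 = 0.027225
Relative intensity = 0.027225 / 0.697225 × 100 = 3.9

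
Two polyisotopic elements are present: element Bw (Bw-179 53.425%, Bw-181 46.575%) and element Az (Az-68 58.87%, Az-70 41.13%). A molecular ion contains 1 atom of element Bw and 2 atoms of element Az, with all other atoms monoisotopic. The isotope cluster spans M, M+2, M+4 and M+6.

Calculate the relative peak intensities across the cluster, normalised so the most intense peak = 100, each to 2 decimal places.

Element Bw pattern (n=1): 0.53425 : 0.46575
Element Az pattern (n=2): 0.34656769 : 0.48426462 : 0.16916769
Convolve the two distributions (both contribute in 2-u steps):
  M: 0.53425×0.34656769 = 0.185154
  M+2: 0.53425×0.48426462 + 0.46575×0.34656769 = 0.420132
  M+4: 0.53425×0.16916769 + 0.46575×0.48426462 = 0.315924
  M+6: 0.46575×0.16916769 = 0.078790
Scale to base peak (0.420132) = 100: 44.07 : 100.00 : 75.20 : 18.75

44.07 : 100.00 : 75.20 : 18.75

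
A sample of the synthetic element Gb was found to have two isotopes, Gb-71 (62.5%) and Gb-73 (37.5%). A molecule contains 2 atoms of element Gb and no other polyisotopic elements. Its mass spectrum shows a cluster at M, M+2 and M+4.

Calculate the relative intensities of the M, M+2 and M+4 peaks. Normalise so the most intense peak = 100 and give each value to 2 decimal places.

83.33 : 100.00 : 30.00

Each Gb atom is independently Gb-71 (p = 0.625) or Gb-73 (q = 0.375); the cluster is the binomial expansion (p + q)^2.
P(M) = 0.625^2 = 0.390625
P(M+2) = 2 × 0.625^1 × 0.375^1 = 0.468750
P(M+4) = 0.375^2 = 0.140625
The M+2 peak is largest (0.468750); scaling to 100 gives 83.33 : 100.00 : 30.00.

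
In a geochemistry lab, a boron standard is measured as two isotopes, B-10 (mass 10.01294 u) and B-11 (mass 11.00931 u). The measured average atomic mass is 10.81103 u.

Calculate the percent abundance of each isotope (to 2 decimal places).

With x = fraction of B-10 (so B-11 is 1 − x):
10.01294·x + 11.00931·(1 − x) = 10.81103
(10.01294 − 11.00931)·x = 10.81103 − 11.00931
x = -0.19828 / -0.99637 = 0.19900 → 19.90% B-10, 80.10% B-11.

B-10: 19.90%, B-11: 80.10%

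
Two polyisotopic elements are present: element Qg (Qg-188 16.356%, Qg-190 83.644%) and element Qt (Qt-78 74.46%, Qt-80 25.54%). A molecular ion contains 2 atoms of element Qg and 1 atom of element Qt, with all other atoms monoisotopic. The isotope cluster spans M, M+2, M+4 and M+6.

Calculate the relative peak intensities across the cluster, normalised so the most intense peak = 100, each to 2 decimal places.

3.37 : 35.64 : 100.00 : 30.24

Element Qg pattern (n=2): 0.02675187 : 0.27361625 : 0.69963187
Element Qt pattern (n=1): 0.7446 : 0.2554
Convolve the two distributions (both contribute in 2-u steps):
  M: 0.02675187×0.7446 = 0.019919
  M+2: 0.02675187×0.2554 + 0.27361625×0.7446 = 0.210567
  M+4: 0.27361625×0.2554 + 0.69963187×0.7446 = 0.590827
  M+6: 0.69963187×0.2554 = 0.178686
Scale to base peak (0.590827) = 100: 3.37 : 35.64 : 100.00 : 30.24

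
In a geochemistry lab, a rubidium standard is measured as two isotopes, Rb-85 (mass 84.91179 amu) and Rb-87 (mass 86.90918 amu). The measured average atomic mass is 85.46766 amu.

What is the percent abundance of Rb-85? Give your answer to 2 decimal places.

Let x be the fractional abundance of Rb-85; then Rb-87 has abundance 1 − x.
84.91179·x + 86.90918·(1 − x) = 85.46766
(84.91179 − 86.90918)·x = 85.46766 − 86.90918
x = -1.44152 / -1.99739 = 0.72170 → 72.17% Rb-85, 27.83% Rb-87.

72.17%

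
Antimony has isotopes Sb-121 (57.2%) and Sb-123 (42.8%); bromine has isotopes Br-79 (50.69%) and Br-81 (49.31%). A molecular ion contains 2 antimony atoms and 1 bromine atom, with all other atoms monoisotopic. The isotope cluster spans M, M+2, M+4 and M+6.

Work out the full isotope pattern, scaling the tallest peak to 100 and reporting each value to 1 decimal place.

Antimony pattern (n=2): 0.327184 : 0.489632 : 0.183184
Bromine pattern (n=1): 0.5069 : 0.4931
Convolve the two distributions (both contribute in 2-u steps):
  M: 0.327184×0.5069 = 0.165850
  M+2: 0.327184×0.4931 + 0.489632×0.5069 = 0.409529
  M+4: 0.489632×0.4931 + 0.183184×0.5069 = 0.334294
  M+6: 0.183184×0.4931 = 0.090328
Scale to base peak (0.409529) = 100: 40.5 : 100.0 : 81.6 : 22.1

40.5 : 100.0 : 81.6 : 22.1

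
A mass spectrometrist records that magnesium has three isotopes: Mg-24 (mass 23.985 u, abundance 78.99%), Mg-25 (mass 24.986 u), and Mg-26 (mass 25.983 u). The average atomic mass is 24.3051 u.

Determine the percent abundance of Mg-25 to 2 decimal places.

The remaining 21.01% is split between Mg-25 (fraction x) and Mg-26 (fraction 0.2101 − x).
Substituting: 24.986x + 25.983(0.2101 − x) = 5.3593485
(24.986 − 25.983)x = -0.0996798  ⇒  x = 0.09998, y = 0.11012
Mg-25: 10.00%, Mg-26: 11.01%.

10.00%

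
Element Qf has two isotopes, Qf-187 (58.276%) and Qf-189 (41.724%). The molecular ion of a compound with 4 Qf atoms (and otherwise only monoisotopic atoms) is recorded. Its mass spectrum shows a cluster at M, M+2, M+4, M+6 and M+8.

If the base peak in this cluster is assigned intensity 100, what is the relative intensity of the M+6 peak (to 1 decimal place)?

Term probabilities: M 0.1153, M+2 0.3303, M+4 0.3547, M+6 0.1693, M+8 0.0303. Base peak = M+4.
P(M+4) = C(4,2) × 0.58276^2 × 0.41724^2 = 6 × 0.33960922 × 0.17408922 = 0.354734 (base)
P(M+6) = C(4,3) × 0.58276^1 × 0.41724^3 = 4 × 0.58276 × 0.07263699 = 0.169320
Relative intensity = 0.169320 / 0.354734 × 100 = 47.7

47.7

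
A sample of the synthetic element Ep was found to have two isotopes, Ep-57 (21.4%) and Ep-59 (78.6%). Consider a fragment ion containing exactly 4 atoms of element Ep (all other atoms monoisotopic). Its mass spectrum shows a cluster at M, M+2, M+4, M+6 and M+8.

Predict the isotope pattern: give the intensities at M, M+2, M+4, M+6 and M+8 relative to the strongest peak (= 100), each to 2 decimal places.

0.50 : 7.41 : 40.84 : 100.00 : 91.82

Expanding (0.214 + 0.786)^4:
P(M) = 0.214^4 = 0.002097
P(M+2) = 4 × 0.214^3 × 0.786^1 = 0.030812
P(M+4) = 6 × 0.214^2 × 0.786^2 = 0.169756
P(M+6) = 4 × 0.214^1 × 0.786^3 = 0.415663
P(M+8) = 0.786^4 = 0.381672
The M+6 peak is largest (0.415663); scaling to 100 gives 0.50 : 7.41 : 40.84 : 100.00 : 91.82.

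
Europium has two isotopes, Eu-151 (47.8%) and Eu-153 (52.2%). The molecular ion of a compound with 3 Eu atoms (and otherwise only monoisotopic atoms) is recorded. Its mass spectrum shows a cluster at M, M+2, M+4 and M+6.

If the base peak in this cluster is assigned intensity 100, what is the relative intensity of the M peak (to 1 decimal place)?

28.0

Binomial terms of (0.478 + 0.522)^3: M 0.1092, M+2 0.3578, M+4 0.3907, M+6 0.1422 → M+4 is the base peak.
P(M+4) = C(3,2) × 0.478^1 × 0.522^2 = 3 × 0.4780 × 0.272484 = 0.390742 (base)
P(M) = C(3,0) × 0.478^3 × 0.522^0 = 1 × 0.10921535 × 1.0000 = 0.109215
Relative intensity = 0.109215 / 0.390742 × 100 = 28.0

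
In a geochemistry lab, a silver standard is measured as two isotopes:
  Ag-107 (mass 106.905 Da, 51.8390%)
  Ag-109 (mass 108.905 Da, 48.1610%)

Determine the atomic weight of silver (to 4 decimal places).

The abundance-weighted mean is 0.518390 × 106.905 + 0.481610 × 108.905
= 55.41848 + 52.44974 = 107.86822 Da

107.8682 Da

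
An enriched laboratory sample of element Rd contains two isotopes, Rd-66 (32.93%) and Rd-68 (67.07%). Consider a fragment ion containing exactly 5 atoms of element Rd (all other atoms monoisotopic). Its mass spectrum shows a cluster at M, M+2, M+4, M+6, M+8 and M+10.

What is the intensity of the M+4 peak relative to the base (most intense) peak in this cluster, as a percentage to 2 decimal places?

48.21%

Binomial terms of (0.3293 + 0.6707)^5: M 0.0039, M+2 0.0394, M+4 0.1606, M+6 0.3272, M+8 0.3332, M+10 0.1357 → M+8 is the base peak.
P(M+8) = C(5,4) × 0.3293^1 × 0.6707^4 = 5 × 0.3293 × 0.20235467 = 0.333177 (base)
P(M+4) = C(5,2) × 0.3293^3 × 0.6707^2 = 10 × 0.03570879 × 0.44983849 = 0.160632
Relative intensity = 0.160632 / 0.333177 × 100 = 48.21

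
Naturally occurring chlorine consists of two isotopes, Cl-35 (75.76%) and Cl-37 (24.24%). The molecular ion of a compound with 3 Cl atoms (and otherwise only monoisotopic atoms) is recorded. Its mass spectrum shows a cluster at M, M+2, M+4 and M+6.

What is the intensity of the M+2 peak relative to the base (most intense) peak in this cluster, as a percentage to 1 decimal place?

96.0%

Binomial terms of (0.7576 + 0.2424)^3: M 0.4348, M+2 0.4174, M+4 0.1335, M+6 0.0142 → M is the base peak.
P(M) = C(3,0) × 0.7576^3 × 0.2424^0 = 1 × 0.4348304 × 1.0000 = 0.434830 (base)
P(M+2) = C(3,1) × 0.7576^2 × 0.2424^1 = 3 × 0.57395776 × 0.2424 = 0.417382
Relative intensity = 0.417382 / 0.434830 × 100 = 96.0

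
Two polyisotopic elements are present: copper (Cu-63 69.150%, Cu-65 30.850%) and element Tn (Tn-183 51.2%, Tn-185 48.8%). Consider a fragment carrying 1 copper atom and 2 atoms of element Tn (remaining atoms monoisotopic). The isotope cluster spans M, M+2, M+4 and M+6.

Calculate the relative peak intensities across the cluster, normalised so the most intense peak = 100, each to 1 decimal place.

Copper pattern (n=1): 0.6915 : 0.3085
Element Tn pattern (n=2): 0.262144 : 0.499712 : 0.238144
Convolve the two distributions (both contribute in 2-u steps):
  M: 0.6915×0.262144 = 0.181273
  M+2: 0.6915×0.499712 + 0.3085×0.262144 = 0.426422
  M+4: 0.6915×0.238144 + 0.3085×0.499712 = 0.318838
  M+6: 0.3085×0.238144 = 0.073467
Scale to base peak (0.426422) = 100: 42.5 : 100.0 : 74.8 : 17.2

42.5 : 100.0 : 74.8 : 17.2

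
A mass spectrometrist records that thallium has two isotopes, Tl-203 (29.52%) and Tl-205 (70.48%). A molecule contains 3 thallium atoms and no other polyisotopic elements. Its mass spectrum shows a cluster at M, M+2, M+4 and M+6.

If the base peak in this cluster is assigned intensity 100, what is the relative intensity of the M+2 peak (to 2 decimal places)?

Term probabilities: M 0.0257, M+2 0.1843, M+4 0.4399, M+6 0.3501. Base peak = M+4.
P(M+4) = C(3,2) × 0.2952^1 × 0.7048^2 = 3 × 0.2952 × 0.49674304 = 0.439916 (base)
P(M+2) = C(3,1) × 0.2952^2 × 0.7048^1 = 3 × 0.08714304 × 0.7048 = 0.184255
Relative intensity = 0.184255 / 0.439916 × 100 = 41.88

41.88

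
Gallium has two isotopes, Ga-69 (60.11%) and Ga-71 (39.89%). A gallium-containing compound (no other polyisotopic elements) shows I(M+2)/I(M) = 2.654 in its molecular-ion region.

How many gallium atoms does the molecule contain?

4

The M+2/M ratio from n Ga atoms is n · q/p = n · 0.3989/0.6011.
n = 2.654 × 0.6011/0.3989 = 4.00 ≈ 4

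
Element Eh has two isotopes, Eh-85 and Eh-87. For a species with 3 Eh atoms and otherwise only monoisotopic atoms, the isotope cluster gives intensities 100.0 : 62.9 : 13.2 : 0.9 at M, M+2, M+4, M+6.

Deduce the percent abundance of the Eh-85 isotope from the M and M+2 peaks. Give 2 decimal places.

82.67%

If p is the fraction of Eh that is Eh-85, then I(M+2)/I(M) = [C(3,1)·p^2·(1−p)] / p^3 = 3·(1−p)/p = 62.9/100.0 = 0.6290
(1−p)/p = 0.6290/3 = 0.2097  ⇒  p = 1/(1 + 0.2097) = 0.8267
Eh-85: 82.67%, Eh-87: 17.33%.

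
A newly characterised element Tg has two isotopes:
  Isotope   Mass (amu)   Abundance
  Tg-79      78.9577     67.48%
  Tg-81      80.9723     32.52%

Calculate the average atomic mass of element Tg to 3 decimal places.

Weight each isotope mass by its fractional abundance: 0.6748 × 78.9577 + 0.3252 × 80.9723
= 53.28066 + 26.33219 = 79.61285 amu

79.613 amu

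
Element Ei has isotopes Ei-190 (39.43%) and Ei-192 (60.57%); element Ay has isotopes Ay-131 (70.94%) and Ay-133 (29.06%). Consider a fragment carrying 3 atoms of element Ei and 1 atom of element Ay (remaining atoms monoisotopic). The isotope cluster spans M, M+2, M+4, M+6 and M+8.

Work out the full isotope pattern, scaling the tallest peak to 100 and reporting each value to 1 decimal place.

Element Ei pattern (n=3): 0.0613028 : 0.28250906 : 0.43397347 : 0.22221467
Element Ay pattern (n=1): 0.7094 : 0.2906
Convolve the two distributions (both contribute in 2-u steps):
  M: 0.0613028×0.7094 = 0.043488
  M+2: 0.0613028×0.2906 + 0.28250906×0.7094 = 0.218227
  M+4: 0.28250906×0.2906 + 0.43397347×0.7094 = 0.389958
  M+6: 0.43397347×0.2906 + 0.22221467×0.7094 = 0.283752
  M+8: 0.22221467×0.2906 = 0.064576
Scale to base peak (0.389958) = 100: 11.2 : 56.0 : 100.0 : 72.8 : 16.6

11.2 : 56.0 : 100.0 : 72.8 : 16.6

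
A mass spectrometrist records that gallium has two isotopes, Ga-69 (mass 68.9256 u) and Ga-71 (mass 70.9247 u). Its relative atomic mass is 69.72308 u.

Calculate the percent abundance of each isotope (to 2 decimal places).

Ga-69: 60.11%, Ga-71: 39.89%

Writing the weighted mean with unknown fraction x of Ga-69:
68.9256·x + 70.9247·(1 − x) = 69.72308
(68.9256 − 70.9247)·x = 69.72308 − 70.9247
x = -1.20162 / -1.9991 = 0.60108 → 60.11% Ga-69, 39.89% Ga-71.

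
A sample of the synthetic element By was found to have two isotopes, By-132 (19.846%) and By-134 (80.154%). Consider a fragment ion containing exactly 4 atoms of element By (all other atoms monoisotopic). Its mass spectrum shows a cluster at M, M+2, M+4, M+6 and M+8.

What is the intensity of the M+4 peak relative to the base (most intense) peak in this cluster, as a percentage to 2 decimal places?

36.78%

Binomial terms of (0.19846 + 0.80154)^4: M 0.0016, M+2 0.0251, M+4 0.1518, M+6 0.4088, M+8 0.4128 → M+8 is the base peak.
P(M+8) = C(4,4) × 0.19846^0 × 0.80154^4 = 1 × 1.0000 × 0.41276304 = 0.412763 (base)
P(M+4) = C(4,2) × 0.19846^2 × 0.80154^2 = 6 × 0.03938637 × 0.64246637 = 0.151827
Relative intensity = 0.151827 / 0.412763 × 100 = 36.78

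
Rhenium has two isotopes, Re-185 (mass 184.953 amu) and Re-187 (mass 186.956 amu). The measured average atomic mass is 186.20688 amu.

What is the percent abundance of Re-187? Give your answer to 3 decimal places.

With x = fraction of Re-185 (so Re-187 is 1 − x):
184.953·x + 186.956·(1 − x) = 186.20688
(184.953 − 186.956)·x = 186.20688 − 186.956
x = -0.74912 / -2.003 = 0.37400 → 37.400% Re-185, 62.600% Re-187.

62.600%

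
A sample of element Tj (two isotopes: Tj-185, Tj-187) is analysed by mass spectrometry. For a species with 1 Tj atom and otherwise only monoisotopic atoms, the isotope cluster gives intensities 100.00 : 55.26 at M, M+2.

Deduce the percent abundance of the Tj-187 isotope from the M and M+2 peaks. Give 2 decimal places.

If p is the fraction of Tj that is Tj-185, then I(M+2)/I(M) = [C(1,1)·p^0·(1−p)] / p^1 = 1·(1−p)/p = 55.26/100.00 = 0.5526
(1−p)/p = 0.5526/1 = 0.5526  ⇒  p = 1/(1 + 0.5526) = 0.6441
Tj-185: 64.41%, Tj-187: 35.59%.

35.59%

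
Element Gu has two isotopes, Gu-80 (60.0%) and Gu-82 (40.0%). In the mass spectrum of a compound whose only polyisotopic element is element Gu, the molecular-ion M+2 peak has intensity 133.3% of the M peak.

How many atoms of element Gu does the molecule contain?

For n independent Gu atoms, I(M+2)/I(M) = n · (abundance Gu-82) / (abundance Gu-80) = n · 0.400/0.600.
n = 1.333 × 0.600/0.400 = 2.00 ≈ 2

2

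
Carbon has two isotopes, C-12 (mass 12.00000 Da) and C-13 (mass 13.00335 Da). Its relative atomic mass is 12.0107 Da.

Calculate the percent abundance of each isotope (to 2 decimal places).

Writing the weighted mean with unknown fraction x of C-12:
12.00000·x + 13.00335·(1 − x) = 12.0107
(12.00000 − 13.00335)·x = 12.0107 − 13.00335
x = -0.99265 / -1.00335 = 0.98934 → 98.93% C-12, 1.07% C-13.

C-12: 98.93%, C-13: 1.07%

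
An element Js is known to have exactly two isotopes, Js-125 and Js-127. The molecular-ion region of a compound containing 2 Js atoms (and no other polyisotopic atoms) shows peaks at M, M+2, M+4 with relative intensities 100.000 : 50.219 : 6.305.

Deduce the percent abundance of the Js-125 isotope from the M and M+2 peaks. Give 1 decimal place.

Let p = fractional abundance of Js-125. I(M+2)/I(M) = [C(2,1)·p^1·(1−p)] / p^2 = 2·(1−p)/p = 50.219/100.000 = 0.5022
(1−p)/p = 0.5022/2 = 0.2511  ⇒  p = 1/(1 + 0.2511) = 0.7993
Js-125: 79.9%, Js-127: 20.1%.

79.9%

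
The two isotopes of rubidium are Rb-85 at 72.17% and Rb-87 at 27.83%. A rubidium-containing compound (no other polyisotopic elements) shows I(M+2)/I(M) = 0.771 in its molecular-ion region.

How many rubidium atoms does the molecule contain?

2

The M+2/M ratio from n Rb atoms is n · q/p = n · 0.2783/0.7217.
n = 0.771 × 0.7217/0.2783 = 2.00 ≈ 2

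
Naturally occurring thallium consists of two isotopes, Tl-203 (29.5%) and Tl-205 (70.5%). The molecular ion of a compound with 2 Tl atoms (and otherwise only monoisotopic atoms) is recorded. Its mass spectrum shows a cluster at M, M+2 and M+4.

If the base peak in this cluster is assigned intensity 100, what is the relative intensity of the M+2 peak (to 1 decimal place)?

83.7

(0.295 + 0.705)^2 gives M 0.0870, M+2 0.4160, M+4 0.4970; the largest is M+4.
P(M+4) = C(2,2) × 0.295^0 × 0.705^2 = 1 × 1.0000 × 0.497025 = 0.497025 (base)
P(M+2) = C(2,1) × 0.295^1 × 0.705^1 = 2 × 0.2950 × 0.7050 = 0.415950
Relative intensity = 0.415950 / 0.497025 × 100 = 83.7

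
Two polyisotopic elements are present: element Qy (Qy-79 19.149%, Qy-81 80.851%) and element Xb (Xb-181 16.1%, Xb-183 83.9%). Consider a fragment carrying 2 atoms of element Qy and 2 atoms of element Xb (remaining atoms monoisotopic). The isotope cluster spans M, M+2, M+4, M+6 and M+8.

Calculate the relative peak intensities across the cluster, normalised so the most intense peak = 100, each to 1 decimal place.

0.2 : 3.9 : 27.5 : 85.7 : 100.0

Element Qy pattern (n=2): 0.03666842 : 0.30964316 : 0.65368842
Element Xb pattern (n=2): 0.025921 : 0.270158 : 0.703921
Convolve the two distributions (both contribute in 2-u steps):
  M: 0.03666842×0.025921 = 0.000950
  M+2: 0.03666842×0.270158 + 0.30964316×0.025921 = 0.017933
  M+4: 0.03666842×0.703921 + 0.30964316×0.270158 + 0.65368842×0.025921 = 0.126409
  M+6: 0.30964316×0.703921 + 0.65368842×0.270158 = 0.394563
  M+8: 0.65368842×0.703921 = 0.460145
Scale to base peak (0.460145) = 100: 0.2 : 3.9 : 27.5 : 85.7 : 100.0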